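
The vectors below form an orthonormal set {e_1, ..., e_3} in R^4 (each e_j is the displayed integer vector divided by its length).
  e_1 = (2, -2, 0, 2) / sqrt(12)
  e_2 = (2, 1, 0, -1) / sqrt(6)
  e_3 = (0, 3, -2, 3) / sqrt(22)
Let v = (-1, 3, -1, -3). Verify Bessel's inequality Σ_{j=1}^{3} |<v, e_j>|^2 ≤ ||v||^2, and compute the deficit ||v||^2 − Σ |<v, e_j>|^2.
Σ |<v, e_j>|^2 = 211/11; ||v||^2 = 20; deficit = 9/11

Write each e_j = u_j / sqrt(<u_j, u_j>) where u_j is the displayed integer vector. Then <v, e_j> = <v, u_j> / sqrt(<u_j, u_j>), so |<v, e_j>|^2 = <v, u_j>^2 / <u_j, u_j>.
Coefficients: <v, e_1> = -14/sqrt(12), <v, e_2> = 4/sqrt(6), <v, e_3> = 2/sqrt(22).
Square and sum: Σ |<v, e_j>|^2 = 211/11.
Compute ||v||^2 = v·v = 20.
Deficit = 20 − 211/11 = 9/11 ≥ 0, confirming Bessel's inequality. (The deficit equals ||v − Σ <v,e_j> e_j||^2, the squared distance from v to span{e_j}.)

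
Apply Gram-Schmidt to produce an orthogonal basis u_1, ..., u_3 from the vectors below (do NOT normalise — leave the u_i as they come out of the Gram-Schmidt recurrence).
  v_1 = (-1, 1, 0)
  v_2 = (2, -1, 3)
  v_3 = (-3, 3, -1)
Orthogonal basis:
  u_1 = (-1, 1, 0)
  u_2 = (1/2, 1/2, 3)
  u_3 = (3/19, 3/19, -1/19)

Apply the Gram-Schmidt recurrence
  u_1 = v_1
  u_i = v_i − Σ_{j<i} ((v_i · u_j) / (u_j · u_j)) · u_j.

Step by step this gives:
  u_1 = (-1, 1, 0)
  u_2 = (1/2, 1/2, 3)
  u_3 = (3/19, 3/19, -1/19)

Orthogonality check:
  u_2 · u_1 = 0 (should be 0)
  u_3 · u_1 = 0 (should be 0)
  u_3 · u_2 = 0 (should be 0)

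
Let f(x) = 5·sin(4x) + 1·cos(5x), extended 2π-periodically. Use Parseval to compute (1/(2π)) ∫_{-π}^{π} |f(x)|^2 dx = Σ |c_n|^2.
Σ |c_n|^2 = 13

Expand |f|^2 and use orthogonality of {sin(nx), cos(mx)} on [-π, π]:
  ∫_{-π}^{π} sin(nx)^2 dx = π, ∫ cos(mx)^2 dx = π, and cross terms integrate to 0.
So ∫_{-π}^{π} f(x)^2 dx = 5^2 · π + 1^2 · π = (25 + 1)π.
Divide by 2π: (25 + 1)/2 = 13.
By Parseval, this equals Σ |c_n|^2.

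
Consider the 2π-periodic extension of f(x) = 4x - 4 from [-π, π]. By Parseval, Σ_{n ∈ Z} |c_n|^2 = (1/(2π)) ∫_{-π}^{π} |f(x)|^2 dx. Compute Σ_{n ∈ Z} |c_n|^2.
Σ |c_n|^2 = 16π^2/3 + 16

Expand and integrate term by term over [-π, π]:
  ∫ (4x)^2 dx = 16·(2π^3/3); ∫ 2·4·(-4)·x dx = 0 (odd integrand); ∫ (-4)^2 dx = 16·2π.
So (1/(2π)) ∫_{-π}^{π} (4x - 4)^2 dx = 16π^2/3 + 16 = 16π^2/3 + 16.
Parseval ⇒ Σ |c_n|^2 = 16π^2/3 + 16.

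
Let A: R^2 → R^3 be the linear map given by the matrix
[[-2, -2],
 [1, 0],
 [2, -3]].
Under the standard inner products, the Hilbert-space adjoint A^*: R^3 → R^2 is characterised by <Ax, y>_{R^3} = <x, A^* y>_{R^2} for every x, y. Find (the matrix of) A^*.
A^* = A^T =
[[-2, 1, 2],
 [-2, 0, -3]]

For real matrices with standard dot products, the defining identity <Ax, y> = <x, A^* y> gives (Ax)^T y = x^T (A^*) y, i.e. x^T A^T y = x^T (A^*) y. Since this holds for all x, y, we must have A^* = A^T. Therefore
A^* =
[[-2, 1, 2],
 [-2, 0, -3]].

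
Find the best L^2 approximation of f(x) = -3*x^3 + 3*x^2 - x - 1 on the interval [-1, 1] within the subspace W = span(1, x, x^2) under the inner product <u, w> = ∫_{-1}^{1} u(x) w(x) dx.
g(x) = 3*x^2 - 14*x/5 - 1

The best approximation g ∈ W is the orthogonal projection of f onto W. Writing g = a_0 + a_1 x + a_2 x^2, the coefficients solve the normal equations G · a = b where
  G_{ij} = <φ_i, φ_j> and b_i = <f, φ_i>, with φ_0 = 1, φ_1 = x, φ_2 = x^2.
G =
  [2, 0, 2/3]
  [0, 2/3, 0]
  [2/3, 0, 2/5],
b = (0, -28/15, 8/15).
Solving gives a_0 = -1, a_1 = -14/5, a_2 = 3, so
  g(x) = 3*x^2 - 14*x/5 - 1.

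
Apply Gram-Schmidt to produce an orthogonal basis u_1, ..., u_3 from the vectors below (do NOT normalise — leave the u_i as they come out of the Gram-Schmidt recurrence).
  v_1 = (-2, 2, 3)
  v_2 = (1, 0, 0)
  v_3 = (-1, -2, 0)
Orthogonal basis:
  u_1 = (-2, 2, 3)
  u_2 = (13/17, 4/17, 6/17)
  u_3 = (0, -18/13, 12/13)

Apply the Gram-Schmidt recurrence
  u_1 = v_1
  u_i = v_i − Σ_{j<i} ((v_i · u_j) / (u_j · u_j)) · u_j.

Step by step this gives:
  u_1 = (-2, 2, 3)
  u_2 = (13/17, 4/17, 6/17)
  u_3 = (0, -18/13, 12/13)

Orthogonality check:
  u_2 · u_1 = 0 (should be 0)
  u_3 · u_1 = 0 (should be 0)
  u_3 · u_2 = 0 (should be 0)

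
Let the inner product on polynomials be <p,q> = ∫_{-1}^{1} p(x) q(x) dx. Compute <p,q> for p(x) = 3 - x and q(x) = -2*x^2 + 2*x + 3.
<p,q> = 38/3

Expand the product: p(x)·q(x) = 2*x^3 - 8*x^2 + 3*x + 9.
∫_{-1}^{1} of each monomial x^k gives [2/(k+1) if k even, 0 if k odd]. Integrating term-by-term (or equivalently evaluating the antiderivative F(x) = x^4/2 - 8*x^3/3 + 3*x^2/2 + 9*x at the endpoints):
  F(1) − F(−1) = 25/3 − (-13/3) = 38/3.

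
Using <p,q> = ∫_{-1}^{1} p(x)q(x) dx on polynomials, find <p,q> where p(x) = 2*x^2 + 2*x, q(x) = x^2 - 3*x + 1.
<p,q> = -28/15

Expand the product: p(x)·q(x) = 2*x^4 - 4*x^3 - 4*x^2 + 2*x.
∫_{-1}^{1} of each monomial x^k gives [2/(k+1) if k even, 0 if k odd]. Integrating term-by-term (or equivalently evaluating the antiderivative F(x) = 2*x^5/5 - x^4 - 4*x^3/3 + x^2 at the endpoints):
  F(1) − F(−1) = -14/15 − (14/15) = -28/15.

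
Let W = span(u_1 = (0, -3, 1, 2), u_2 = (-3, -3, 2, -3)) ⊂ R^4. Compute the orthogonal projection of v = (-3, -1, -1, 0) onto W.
proj_W(v) = (-390/409, -426/409, 272/409, -366/409)

Set up U = [u_1 | ... | u_2] ∈ R^(4×2). The projector onto W = col(U) is P = U (U^T U)^(-1) U^T.
Compute U^T U =
  [14, 5]
  [5, 31],
and U^T v = (2, 10).
Solve U^T U · c = U^T v for the coefficients: c = (12/409, 130/409). The projection is proj_W(v) = U c.
Check: (v - proj_W(v)) · u_1 = 0  (should be 0).
Check: (v - proj_W(v)) · u_2 = 0  (should be 0).
Result: proj_W(v) = (-390/409, -426/409, 272/409, -366/409).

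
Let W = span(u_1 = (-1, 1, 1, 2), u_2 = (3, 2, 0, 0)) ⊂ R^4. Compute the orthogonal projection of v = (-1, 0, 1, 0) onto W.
proj_W(v) = (-8/9, -1/6, 23/90, 23/45)

Set up U = [u_1 | ... | u_2] ∈ R^(4×2). The projector onto W = col(U) is P = U (U^T U)^(-1) U^T.
Compute U^T U =
  [7, -1]
  [-1, 13],
and U^T v = (2, -3).
Solve U^T U · c = U^T v for the coefficients: c = (23/90, -19/90). The projection is proj_W(v) = U c.
Check: (v - proj_W(v)) · u_1 = 0  (should be 0).
Check: (v - proj_W(v)) · u_2 = 0  (should be 0).
Result: proj_W(v) = (-8/9, -1/6, 23/90, 23/45).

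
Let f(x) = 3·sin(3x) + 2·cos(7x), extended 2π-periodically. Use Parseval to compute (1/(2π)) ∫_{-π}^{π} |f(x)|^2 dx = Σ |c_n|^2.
Σ |c_n|^2 = 13/2

Expand |f|^2 and use orthogonality of {sin(nx), cos(mx)} on [-π, π]:
  ∫_{-π}^{π} sin(nx)^2 dx = π, ∫ cos(mx)^2 dx = π, and cross terms integrate to 0.
So ∫_{-π}^{π} f(x)^2 dx = 3^2 · π + 2^2 · π = (9 + 4)π.
Divide by 2π: (9 + 4)/2 = 13/2.
By Parseval, this equals Σ |c_n|^2.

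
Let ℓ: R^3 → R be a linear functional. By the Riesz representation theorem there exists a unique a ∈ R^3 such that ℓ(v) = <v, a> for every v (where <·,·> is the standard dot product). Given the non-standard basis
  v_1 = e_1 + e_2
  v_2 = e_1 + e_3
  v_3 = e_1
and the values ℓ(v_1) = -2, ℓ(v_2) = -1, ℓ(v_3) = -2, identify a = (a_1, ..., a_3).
a = (-2, 0, 1)

Write a = (a_1, ..., a_3) in the standard basis. For each basis vector v_i, ℓ(v_i) = <v_i, a> is a linear equation in the a_j's. Collect the n equations into a matrix system V a = ℓ, where row i of V is v_i (expressed in the standard basis). Since V is invertible (lower-triangular with 1s on the diagonal, up to permutation), solve by back-substitution:
  V =
[[1, 1, 0],
 [1, 0, 1],
 [1, 0, 0]]
  V a = (-2, -1, -2)
Solving gives a = (-2, 0, 1).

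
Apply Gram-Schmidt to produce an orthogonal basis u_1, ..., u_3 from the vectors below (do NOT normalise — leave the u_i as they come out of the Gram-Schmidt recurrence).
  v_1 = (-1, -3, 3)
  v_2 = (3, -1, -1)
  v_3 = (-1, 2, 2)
Orthogonal basis:
  u_1 = (-1, -3, 3)
  u_2 = (54/19, -28/19, -10/19)
  u_3 = (9/10, 6/5, 3/2)

Apply the Gram-Schmidt recurrence
  u_1 = v_1
  u_i = v_i − Σ_{j<i} ((v_i · u_j) / (u_j · u_j)) · u_j.

Step by step this gives:
  u_1 = (-1, -3, 3)
  u_2 = (54/19, -28/19, -10/19)
  u_3 = (9/10, 6/5, 3/2)

Orthogonality check:
  u_2 · u_1 = 0 (should be 0)
  u_3 · u_1 = 0 (should be 0)
  u_3 · u_2 = 0 (should be 0)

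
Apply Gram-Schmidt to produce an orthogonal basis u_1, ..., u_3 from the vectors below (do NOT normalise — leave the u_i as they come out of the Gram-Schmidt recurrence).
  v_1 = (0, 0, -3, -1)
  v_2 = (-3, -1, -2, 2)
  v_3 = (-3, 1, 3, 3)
Orthogonal basis:
  u_1 = (0, 0, -3, -1)
  u_2 = (-3, -1, -4/5, 12/5)
  u_3 = (-27/41, 73/41, 1/41, -3/41)

Apply the Gram-Schmidt recurrence
  u_1 = v_1
  u_i = v_i − Σ_{j<i} ((v_i · u_j) / (u_j · u_j)) · u_j.

Step by step this gives:
  u_1 = (0, 0, -3, -1)
  u_2 = (-3, -1, -4/5, 12/5)
  u_3 = (-27/41, 73/41, 1/41, -3/41)

Orthogonality check:
  u_2 · u_1 = 0 (should be 0)
  u_3 · u_1 = 0 (should be 0)
  u_3 · u_2 = 0 (should be 0)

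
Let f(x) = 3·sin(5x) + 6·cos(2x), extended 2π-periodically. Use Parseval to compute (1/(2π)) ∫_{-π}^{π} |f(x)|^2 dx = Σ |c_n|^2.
Σ |c_n|^2 = 45/2

Expand |f|^2 and use orthogonality of {sin(nx), cos(mx)} on [-π, π]:
  ∫_{-π}^{π} sin(nx)^2 dx = π, ∫ cos(mx)^2 dx = π, and cross terms integrate to 0.
So ∫_{-π}^{π} f(x)^2 dx = 3^2 · π + 6^2 · π = (9 + 36)π.
Divide by 2π: (9 + 36)/2 = 45/2.
By Parseval, this equals Σ |c_n|^2.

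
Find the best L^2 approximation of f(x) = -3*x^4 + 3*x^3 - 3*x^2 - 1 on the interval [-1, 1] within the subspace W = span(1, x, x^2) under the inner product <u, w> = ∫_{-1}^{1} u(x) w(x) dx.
g(x) = -39*x^2/7 + 9*x/5 - 26/35

The best approximation g ∈ W is the orthogonal projection of f onto W. Writing g = a_0 + a_1 x + a_2 x^2, the coefficients solve the normal equations G · a = b where
  G_{ij} = <φ_i, φ_j> and b_i = <f, φ_i>, with φ_0 = 1, φ_1 = x, φ_2 = x^2.
G =
  [2, 0, 2/3]
  [0, 2/3, 0]
  [2/3, 0, 2/5],
b = (-26/5, 6/5, -286/105).
Solving gives a_0 = -26/35, a_1 = 9/5, a_2 = -39/7, so
  g(x) = -39*x^2/7 + 9*x/5 - 26/35.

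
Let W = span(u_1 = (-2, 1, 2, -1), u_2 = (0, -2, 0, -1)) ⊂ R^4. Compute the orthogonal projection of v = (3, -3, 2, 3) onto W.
proj_W(v) = (74/49, -81/49, -74/49, 15/49)

Set up U = [u_1 | ... | u_2] ∈ R^(4×2). The projector onto W = col(U) is P = U (U^T U)^(-1) U^T.
Compute U^T U =
  [10, -1]
  [-1, 5],
and U^T v = (-8, 3).
Solve U^T U · c = U^T v for the coefficients: c = (-37/49, 22/49). The projection is proj_W(v) = U c.
Check: (v - proj_W(v)) · u_1 = 0  (should be 0).
Check: (v - proj_W(v)) · u_2 = 0  (should be 0).
Result: proj_W(v) = (74/49, -81/49, -74/49, 15/49).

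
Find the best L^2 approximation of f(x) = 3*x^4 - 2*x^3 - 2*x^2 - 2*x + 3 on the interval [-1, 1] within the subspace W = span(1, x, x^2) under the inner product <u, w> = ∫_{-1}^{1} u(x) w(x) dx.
g(x) = 4*x^2/7 - 16*x/5 + 96/35

The best approximation g ∈ W is the orthogonal projection of f onto W. Writing g = a_0 + a_1 x + a_2 x^2, the coefficients solve the normal equations G · a = b where
  G_{ij} = <φ_i, φ_j> and b_i = <f, φ_i>, with φ_0 = 1, φ_1 = x, φ_2 = x^2.
G =
  [2, 0, 2/3]
  [0, 2/3, 0]
  [2/3, 0, 2/5],
b = (88/15, -32/15, 72/35).
Solving gives a_0 = 96/35, a_1 = -16/5, a_2 = 4/7, so
  g(x) = 4*x^2/7 - 16*x/5 + 96/35.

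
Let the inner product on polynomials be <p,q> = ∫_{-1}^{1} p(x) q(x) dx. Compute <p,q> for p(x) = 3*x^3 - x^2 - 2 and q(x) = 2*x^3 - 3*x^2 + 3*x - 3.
<p,q> = 858/35

Expand the product: p(x)·q(x) = 6*x^6 - 11*x^5 + 12*x^4 - 16*x^3 + 9*x^2 - 6*x + 6.
∫_{-1}^{1} of each monomial x^k gives [2/(k+1) if k even, 0 if k odd]. Integrating term-by-term (or equivalently evaluating the antiderivative F(x) = 6*x^7/7 - 11*x^6/6 + 12*x^5/5 - 4*x^4 + 3*x^3 - 3*x^2 + 6*x at the endpoints):
  F(1) − F(−1) = 719/210 − (-4429/210) = 858/35.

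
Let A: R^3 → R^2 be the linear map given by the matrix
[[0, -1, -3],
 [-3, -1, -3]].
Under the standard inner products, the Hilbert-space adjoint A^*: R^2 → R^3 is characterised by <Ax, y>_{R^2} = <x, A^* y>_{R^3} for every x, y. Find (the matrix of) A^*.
A^* = A^T =
[[0, -3],
 [-1, -1],
 [-3, -3]]

For real matrices with standard dot products, the defining identity <Ax, y> = <x, A^* y> gives (Ax)^T y = x^T (A^*) y, i.e. x^T A^T y = x^T (A^*) y. Since this holds for all x, y, we must have A^* = A^T. Therefore
A^* =
[[0, -3],
 [-1, -1],
 [-3, -3]].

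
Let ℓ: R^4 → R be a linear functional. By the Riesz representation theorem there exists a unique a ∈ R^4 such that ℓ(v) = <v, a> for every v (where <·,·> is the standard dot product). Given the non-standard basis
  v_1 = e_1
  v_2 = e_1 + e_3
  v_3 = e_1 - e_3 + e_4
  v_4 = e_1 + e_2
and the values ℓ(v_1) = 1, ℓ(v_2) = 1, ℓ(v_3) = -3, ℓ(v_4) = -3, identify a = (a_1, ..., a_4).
a = (1, -4, 0, -4)

Write a = (a_1, ..., a_4) in the standard basis. For each basis vector v_i, ℓ(v_i) = <v_i, a> is a linear equation in the a_j's. Collect the n equations into a matrix system V a = ℓ, where row i of V is v_i (expressed in the standard basis). Since V is invertible (lower-triangular with 1s on the diagonal, up to permutation), solve by back-substitution:
  V =
[[1, 0, 0, 0],
 [1, 0, 1, 0],
 [1, 0, -1, 1],
 [1, 1, 0, 0]]
  V a = (1, 1, -3, -3)
Solving gives a = (1, -4, 0, -4).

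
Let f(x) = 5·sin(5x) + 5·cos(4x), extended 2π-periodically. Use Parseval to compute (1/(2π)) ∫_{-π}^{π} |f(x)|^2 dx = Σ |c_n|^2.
Σ |c_n|^2 = 25

Expand |f|^2 and use orthogonality of {sin(nx), cos(mx)} on [-π, π]:
  ∫_{-π}^{π} sin(nx)^2 dx = π, ∫ cos(mx)^2 dx = π, and cross terms integrate to 0.
So ∫_{-π}^{π} f(x)^2 dx = 5^2 · π + 5^2 · π = (25 + 25)π.
Divide by 2π: (25 + 25)/2 = 25.
By Parseval, this equals Σ |c_n|^2.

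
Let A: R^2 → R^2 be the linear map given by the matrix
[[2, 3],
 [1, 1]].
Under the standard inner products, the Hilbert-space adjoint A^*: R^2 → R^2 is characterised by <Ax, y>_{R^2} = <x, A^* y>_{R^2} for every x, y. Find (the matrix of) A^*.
A^* = A^T =
[[2, 1],
 [3, 1]]

For real matrices with standard dot products, the defining identity <Ax, y> = <x, A^* y> gives (Ax)^T y = x^T (A^*) y, i.e. x^T A^T y = x^T (A^*) y. Since this holds for all x, y, we must have A^* = A^T. Therefore
A^* =
[[2, 1],
 [3, 1]].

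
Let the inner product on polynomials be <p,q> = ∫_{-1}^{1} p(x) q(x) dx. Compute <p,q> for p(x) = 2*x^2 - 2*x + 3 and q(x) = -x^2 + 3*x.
<p,q> = -34/5

Expand the product: p(x)·q(x) = -2*x^4 + 8*x^3 - 9*x^2 + 9*x.
∫_{-1}^{1} of each monomial x^k gives [2/(k+1) if k even, 0 if k odd]. Integrating term-by-term (or equivalently evaluating the antiderivative F(x) = -2*x^5/5 + 2*x^4 - 3*x^3 + 9*x^2/2 at the endpoints):
  F(1) − F(−1) = 31/10 − (99/10) = -34/5.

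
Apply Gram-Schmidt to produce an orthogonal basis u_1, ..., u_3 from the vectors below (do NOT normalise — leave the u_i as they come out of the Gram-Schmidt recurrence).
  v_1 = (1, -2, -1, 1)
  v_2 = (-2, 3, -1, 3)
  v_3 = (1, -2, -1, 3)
Orthogonal basis:
  u_1 = (1, -2, -1, 1)
  u_2 = (-10/7, 13/7, -11/7, 25/7)
  u_3 = (6/29, -2/29, 24/29, 14/29)

Apply the Gram-Schmidt recurrence
  u_1 = v_1
  u_i = v_i − Σ_{j<i} ((v_i · u_j) / (u_j · u_j)) · u_j.

Step by step this gives:
  u_1 = (1, -2, -1, 1)
  u_2 = (-10/7, 13/7, -11/7, 25/7)
  u_3 = (6/29, -2/29, 24/29, 14/29)

Orthogonality check:
  u_2 · u_1 = 0 (should be 0)
  u_3 · u_1 = 0 (should be 0)
  u_3 · u_2 = 0 (should be 0)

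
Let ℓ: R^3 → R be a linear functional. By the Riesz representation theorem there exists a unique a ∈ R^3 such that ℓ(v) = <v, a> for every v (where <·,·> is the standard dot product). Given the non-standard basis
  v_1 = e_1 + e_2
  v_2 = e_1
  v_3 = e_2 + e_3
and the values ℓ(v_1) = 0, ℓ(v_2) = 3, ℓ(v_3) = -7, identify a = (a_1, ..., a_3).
a = (3, -3, -4)

Write a = (a_1, ..., a_3) in the standard basis. For each basis vector v_i, ℓ(v_i) = <v_i, a> is a linear equation in the a_j's. Collect the n equations into a matrix system V a = ℓ, where row i of V is v_i (expressed in the standard basis). Since V is invertible (lower-triangular with 1s on the diagonal, up to permutation), solve by back-substitution:
  V =
[[1, 1, 0],
 [1, 0, 0],
 [0, 1, 1]]
  V a = (0, 3, -7)
Solving gives a = (3, -3, -4).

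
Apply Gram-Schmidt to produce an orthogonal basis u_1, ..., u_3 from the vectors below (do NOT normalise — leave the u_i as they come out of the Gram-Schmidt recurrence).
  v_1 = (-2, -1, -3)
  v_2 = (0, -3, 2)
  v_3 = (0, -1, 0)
Orthogonal basis:
  u_1 = (-2, -1, -3)
  u_2 = (-3/7, -45/14, 19/14)
  u_3 = (44/173, -16/173, -24/173)

Apply the Gram-Schmidt recurrence
  u_1 = v_1
  u_i = v_i − Σ_{j<i} ((v_i · u_j) / (u_j · u_j)) · u_j.

Step by step this gives:
  u_1 = (-2, -1, -3)
  u_2 = (-3/7, -45/14, 19/14)
  u_3 = (44/173, -16/173, -24/173)

Orthogonality check:
  u_2 · u_1 = 0 (should be 0)
  u_3 · u_1 = 0 (should be 0)
  u_3 · u_2 = 0 (should be 0)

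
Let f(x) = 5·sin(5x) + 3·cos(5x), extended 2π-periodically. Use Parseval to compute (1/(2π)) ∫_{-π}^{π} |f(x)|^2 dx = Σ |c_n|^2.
Σ |c_n|^2 = 17

Expand |f|^2 and use orthogonality of {sin(nx), cos(mx)} on [-π, π]:
  ∫_{-π}^{π} sin(nx)^2 dx = π, ∫ cos(mx)^2 dx = π, and cross terms integrate to 0.
So ∫_{-π}^{π} f(x)^2 dx = 5^2 · π + 3^2 · π = (25 + 9)π.
Divide by 2π: (25 + 9)/2 = 17.
By Parseval, this equals Σ |c_n|^2.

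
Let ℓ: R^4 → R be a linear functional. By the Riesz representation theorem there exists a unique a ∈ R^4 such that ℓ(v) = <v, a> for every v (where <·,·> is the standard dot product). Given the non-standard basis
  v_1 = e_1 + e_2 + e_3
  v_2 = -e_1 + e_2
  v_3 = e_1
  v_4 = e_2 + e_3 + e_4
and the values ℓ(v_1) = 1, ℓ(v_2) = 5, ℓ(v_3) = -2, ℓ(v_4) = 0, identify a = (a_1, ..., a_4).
a = (-2, 3, 0, -3)

Write a = (a_1, ..., a_4) in the standard basis. For each basis vector v_i, ℓ(v_i) = <v_i, a> is a linear equation in the a_j's. Collect the n equations into a matrix system V a = ℓ, where row i of V is v_i (expressed in the standard basis). Since V is invertible (lower-triangular with 1s on the diagonal, up to permutation), solve by back-substitution:
  V =
[[1, 1, 1, 0],
 [-1, 1, 0, 0],
 [1, 0, 0, 0],
 [0, 1, 1, 1]]
  V a = (1, 5, -2, 0)
Solving gives a = (-2, 3, 0, -3).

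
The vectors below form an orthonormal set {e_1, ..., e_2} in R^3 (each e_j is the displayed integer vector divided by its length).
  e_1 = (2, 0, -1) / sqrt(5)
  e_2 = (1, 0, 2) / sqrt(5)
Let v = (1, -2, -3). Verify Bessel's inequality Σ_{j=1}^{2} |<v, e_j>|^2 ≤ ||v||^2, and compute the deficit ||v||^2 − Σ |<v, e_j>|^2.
Σ |<v, e_j>|^2 = 10; ||v||^2 = 14; deficit = 4

Write each e_j = u_j / sqrt(<u_j, u_j>) where u_j is the displayed integer vector. Then <v, e_j> = <v, u_j> / sqrt(<u_j, u_j>), so |<v, e_j>|^2 = <v, u_j>^2 / <u_j, u_j>.
Coefficients: <v, e_1> = 5/sqrt(5), <v, e_2> = -5/sqrt(5).
Square and sum: Σ |<v, e_j>|^2 = 10.
Compute ||v||^2 = v·v = 14.
Deficit = 14 − 10 = 4 ≥ 0, confirming Bessel's inequality. (The deficit equals ||v − Σ <v,e_j> e_j||^2, the squared distance from v to span{e_j}.)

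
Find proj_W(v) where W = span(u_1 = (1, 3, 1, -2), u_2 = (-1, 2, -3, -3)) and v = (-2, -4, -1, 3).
proj_W(v) = (-375/281, -1185/281, -351/281, 810/281)

Set up U = [u_1 | ... | u_2] ∈ R^(4×2). The projector onto W = col(U) is P = U (U^T U)^(-1) U^T.
Compute U^T U =
  [15, 8]
  [8, 23],
and U^T v = (-21, -12).
Solve U^T U · c = U^T v for the coefficients: c = (-387/281, -12/281). The projection is proj_W(v) = U c.
Check: (v - proj_W(v)) · u_1 = 0  (should be 0).
Check: (v - proj_W(v)) · u_2 = 0  (should be 0).
Result: proj_W(v) = (-375/281, -1185/281, -351/281, 810/281).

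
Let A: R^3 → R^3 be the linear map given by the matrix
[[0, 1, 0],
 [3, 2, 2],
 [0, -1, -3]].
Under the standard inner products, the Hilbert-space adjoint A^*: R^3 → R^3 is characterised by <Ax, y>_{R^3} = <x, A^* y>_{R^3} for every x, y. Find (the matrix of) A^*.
A^* = A^T =
[[0, 3, 0],
 [1, 2, -1],
 [0, 2, -3]]

For real matrices with standard dot products, the defining identity <Ax, y> = <x, A^* y> gives (Ax)^T y = x^T (A^*) y, i.e. x^T A^T y = x^T (A^*) y. Since this holds for all x, y, we must have A^* = A^T. Therefore
A^* =
[[0, 3, 0],
 [1, 2, -1],
 [0, 2, -3]].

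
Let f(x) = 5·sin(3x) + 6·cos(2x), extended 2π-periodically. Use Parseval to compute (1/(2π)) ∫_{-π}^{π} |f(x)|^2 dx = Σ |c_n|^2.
Σ |c_n|^2 = 61/2

Expand |f|^2 and use orthogonality of {sin(nx), cos(mx)} on [-π, π]:
  ∫_{-π}^{π} sin(nx)^2 dx = π, ∫ cos(mx)^2 dx = π, and cross terms integrate to 0.
So ∫_{-π}^{π} f(x)^2 dx = 5^2 · π + 6^2 · π = (25 + 36)π.
Divide by 2π: (25 + 36)/2 = 61/2.
By Parseval, this equals Σ |c_n|^2.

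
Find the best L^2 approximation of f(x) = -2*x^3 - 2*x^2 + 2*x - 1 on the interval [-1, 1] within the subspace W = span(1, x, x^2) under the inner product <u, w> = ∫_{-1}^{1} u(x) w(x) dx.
g(x) = -2*x^2 + 4*x/5 - 1

The best approximation g ∈ W is the orthogonal projection of f onto W. Writing g = a_0 + a_1 x + a_2 x^2, the coefficients solve the normal equations G · a = b where
  G_{ij} = <φ_i, φ_j> and b_i = <f, φ_i>, with φ_0 = 1, φ_1 = x, φ_2 = x^2.
G =
  [2, 0, 2/3]
  [0, 2/3, 0]
  [2/3, 0, 2/5],
b = (-10/3, 8/15, -22/15).
Solving gives a_0 = -1, a_1 = 4/5, a_2 = -2, so
  g(x) = -2*x^2 + 4*x/5 - 1.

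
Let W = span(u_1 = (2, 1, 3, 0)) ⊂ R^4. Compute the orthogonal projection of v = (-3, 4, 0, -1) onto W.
proj_W(v) = (-2/7, -1/7, -3/7, 0)

Set up U = [u_1 | ... | u_1] ∈ R^(4×1). The projector onto W = col(U) is P = U (U^T U)^(-1) U^T.
Compute U^T U =
  [14],
and U^T v = (-2).
Solve U^T U · c = U^T v for the coefficients: c = (-1/7). The projection is proj_W(v) = U c.
Check: (v - proj_W(v)) · u_1 = 0  (should be 0).
Result: proj_W(v) = (-2/7, -1/7, -3/7, 0).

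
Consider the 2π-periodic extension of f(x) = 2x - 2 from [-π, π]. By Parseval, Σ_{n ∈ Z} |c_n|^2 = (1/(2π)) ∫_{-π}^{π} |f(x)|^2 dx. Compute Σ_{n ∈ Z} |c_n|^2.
Σ |c_n|^2 = 4π^2/3 + 4

Expand and integrate term by term over [-π, π]:
  ∫ (2x)^2 dx = 4·(2π^3/3); ∫ 2·2·(-2)·x dx = 0 (odd integrand); ∫ (-2)^2 dx = 4·2π.
So (1/(2π)) ∫_{-π}^{π} (2x - 2)^2 dx = 4π^2/3 + 4 = 4π^2/3 + 4.
Parseval ⇒ Σ |c_n|^2 = 4π^2/3 + 4.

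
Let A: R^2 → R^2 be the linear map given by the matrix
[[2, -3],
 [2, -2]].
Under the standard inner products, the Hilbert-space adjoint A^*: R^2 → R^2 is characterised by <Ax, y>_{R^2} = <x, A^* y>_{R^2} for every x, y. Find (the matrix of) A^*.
A^* = A^T =
[[2, 2],
 [-3, -2]]

For real matrices with standard dot products, the defining identity <Ax, y> = <x, A^* y> gives (Ax)^T y = x^T (A^*) y, i.e. x^T A^T y = x^T (A^*) y. Since this holds for all x, y, we must have A^* = A^T. Therefore
A^* =
[[2, 2],
 [-3, -2]].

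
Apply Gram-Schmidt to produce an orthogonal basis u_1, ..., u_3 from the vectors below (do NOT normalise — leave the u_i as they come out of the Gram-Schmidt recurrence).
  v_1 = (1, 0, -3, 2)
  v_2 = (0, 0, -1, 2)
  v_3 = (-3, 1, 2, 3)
Orthogonal basis:
  u_1 = (1, 0, -3, 2)
  u_2 = (-1/2, 0, 1/2, 1)
  u_3 = (-20/21, 1, -10/21, -5/21)

Apply the Gram-Schmidt recurrence
  u_1 = v_1
  u_i = v_i − Σ_{j<i} ((v_i · u_j) / (u_j · u_j)) · u_j.

Step by step this gives:
  u_1 = (1, 0, -3, 2)
  u_2 = (-1/2, 0, 1/2, 1)
  u_3 = (-20/21, 1, -10/21, -5/21)

Orthogonality check:
  u_2 · u_1 = 0 (should be 0)
  u_3 · u_1 = 0 (should be 0)
  u_3 · u_2 = 0 (should be 0)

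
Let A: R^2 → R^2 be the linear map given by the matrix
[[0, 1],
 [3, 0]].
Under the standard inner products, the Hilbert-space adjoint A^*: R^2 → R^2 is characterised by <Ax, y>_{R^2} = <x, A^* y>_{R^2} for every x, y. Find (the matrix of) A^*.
A^* = A^T =
[[0, 3],
 [1, 0]]

For real matrices with standard dot products, the defining identity <Ax, y> = <x, A^* y> gives (Ax)^T y = x^T (A^*) y, i.e. x^T A^T y = x^T (A^*) y. Since this holds for all x, y, we must have A^* = A^T. Therefore
A^* =
[[0, 3],
 [1, 0]].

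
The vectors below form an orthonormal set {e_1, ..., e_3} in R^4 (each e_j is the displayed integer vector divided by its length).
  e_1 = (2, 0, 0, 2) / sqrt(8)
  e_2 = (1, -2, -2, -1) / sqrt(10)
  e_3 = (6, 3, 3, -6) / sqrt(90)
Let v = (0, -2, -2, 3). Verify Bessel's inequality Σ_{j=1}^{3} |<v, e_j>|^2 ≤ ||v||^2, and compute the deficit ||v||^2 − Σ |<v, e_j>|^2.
Σ |<v, e_j>|^2 = 17; ||v||^2 = 17; deficit = 0

Write each e_j = u_j / sqrt(<u_j, u_j>) where u_j is the displayed integer vector. Then <v, e_j> = <v, u_j> / sqrt(<u_j, u_j>), so |<v, e_j>|^2 = <v, u_j>^2 / <u_j, u_j>.
Coefficients: <v, e_1> = 6/sqrt(8), <v, e_2> = 5/sqrt(10), <v, e_3> = -30/sqrt(90).
Square and sum: Σ |<v, e_j>|^2 = 17.
Compute ||v||^2 = v·v = 17.
Deficit = 17 − 17 = 0 ≥ 0, confirming Bessel's inequality. (The deficit equals ||v − Σ <v,e_j> e_j||^2, the squared distance from v to span{e_j}.)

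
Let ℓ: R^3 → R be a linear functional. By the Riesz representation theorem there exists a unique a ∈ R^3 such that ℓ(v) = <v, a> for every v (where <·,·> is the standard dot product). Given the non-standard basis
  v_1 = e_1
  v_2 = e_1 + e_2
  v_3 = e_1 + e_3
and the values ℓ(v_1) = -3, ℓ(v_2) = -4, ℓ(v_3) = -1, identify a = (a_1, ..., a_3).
a = (-3, -1, 2)

Write a = (a_1, ..., a_3) in the standard basis. For each basis vector v_i, ℓ(v_i) = <v_i, a> is a linear equation in the a_j's. Collect the n equations into a matrix system V a = ℓ, where row i of V is v_i (expressed in the standard basis). Since V is invertible (lower-triangular with 1s on the diagonal, up to permutation), solve by back-substitution:
  V =
[[1, 0, 0],
 [1, 1, 0],
 [1, 0, 1]]
  V a = (-3, -4, -1)
Solving gives a = (-3, -1, 2).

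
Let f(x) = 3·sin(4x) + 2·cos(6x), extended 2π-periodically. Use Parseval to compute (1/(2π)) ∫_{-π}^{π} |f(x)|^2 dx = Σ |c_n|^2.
Σ |c_n|^2 = 13/2

Expand |f|^2 and use orthogonality of {sin(nx), cos(mx)} on [-π, π]:
  ∫_{-π}^{π} sin(nx)^2 dx = π, ∫ cos(mx)^2 dx = π, and cross terms integrate to 0.
So ∫_{-π}^{π} f(x)^2 dx = 3^2 · π + 2^2 · π = (9 + 4)π.
Divide by 2π: (9 + 4)/2 = 13/2.
By Parseval, this equals Σ |c_n|^2.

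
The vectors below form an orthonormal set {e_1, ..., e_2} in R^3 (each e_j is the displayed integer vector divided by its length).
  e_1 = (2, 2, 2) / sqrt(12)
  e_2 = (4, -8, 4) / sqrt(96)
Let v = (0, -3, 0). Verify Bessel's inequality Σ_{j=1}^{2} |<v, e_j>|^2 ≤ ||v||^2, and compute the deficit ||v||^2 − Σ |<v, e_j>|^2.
Σ |<v, e_j>|^2 = 9; ||v||^2 = 9; deficit = 0

Write each e_j = u_j / sqrt(<u_j, u_j>) where u_j is the displayed integer vector. Then <v, e_j> = <v, u_j> / sqrt(<u_j, u_j>), so |<v, e_j>|^2 = <v, u_j>^2 / <u_j, u_j>.
Coefficients: <v, e_1> = -6/sqrt(12), <v, e_2> = 24/sqrt(96).
Square and sum: Σ |<v, e_j>|^2 = 9.
Compute ||v||^2 = v·v = 9.
Deficit = 9 − 9 = 0 ≥ 0, confirming Bessel's inequality. (The deficit equals ||v − Σ <v,e_j> e_j||^2, the squared distance from v to span{e_j}.)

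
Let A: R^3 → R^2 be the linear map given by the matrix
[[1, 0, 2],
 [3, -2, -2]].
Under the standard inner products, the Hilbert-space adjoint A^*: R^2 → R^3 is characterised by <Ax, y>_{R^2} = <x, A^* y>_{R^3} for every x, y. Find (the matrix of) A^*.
A^* = A^T =
[[1, 3],
 [0, -2],
 [2, -2]]

For real matrices with standard dot products, the defining identity <Ax, y> = <x, A^* y> gives (Ax)^T y = x^T (A^*) y, i.e. x^T A^T y = x^T (A^*) y. Since this holds for all x, y, we must have A^* = A^T. Therefore
A^* =
[[1, 3],
 [0, -2],
 [2, -2]].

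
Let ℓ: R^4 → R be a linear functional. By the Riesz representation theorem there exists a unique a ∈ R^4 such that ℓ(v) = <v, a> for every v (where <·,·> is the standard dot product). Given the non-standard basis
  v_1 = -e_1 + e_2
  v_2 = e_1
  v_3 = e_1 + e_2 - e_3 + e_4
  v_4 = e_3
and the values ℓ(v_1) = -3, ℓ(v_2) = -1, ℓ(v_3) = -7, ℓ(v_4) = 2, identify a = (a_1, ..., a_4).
a = (-1, -4, 2, 0)

Write a = (a_1, ..., a_4) in the standard basis. For each basis vector v_i, ℓ(v_i) = <v_i, a> is a linear equation in the a_j's. Collect the n equations into a matrix system V a = ℓ, where row i of V is v_i (expressed in the standard basis). Since V is invertible (lower-triangular with 1s on the diagonal, up to permutation), solve by back-substitution:
  V =
[[-1, 1, 0, 0],
 [1, 0, 0, 0],
 [1, 1, -1, 1],
 [0, 0, 1, 0]]
  V a = (-3, -1, -7, 2)
Solving gives a = (-1, -4, 2, 0).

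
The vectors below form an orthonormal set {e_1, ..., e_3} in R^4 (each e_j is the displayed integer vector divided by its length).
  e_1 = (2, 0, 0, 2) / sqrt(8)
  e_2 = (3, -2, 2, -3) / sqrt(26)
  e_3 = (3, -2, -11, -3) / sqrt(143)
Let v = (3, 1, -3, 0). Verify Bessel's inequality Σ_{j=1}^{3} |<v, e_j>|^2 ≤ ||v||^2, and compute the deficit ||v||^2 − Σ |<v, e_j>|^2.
Σ |<v, e_j>|^2 = 173/11; ||v||^2 = 19; deficit = 36/11

Write each e_j = u_j / sqrt(<u_j, u_j>) where u_j is the displayed integer vector. Then <v, e_j> = <v, u_j> / sqrt(<u_j, u_j>), so |<v, e_j>|^2 = <v, u_j>^2 / <u_j, u_j>.
Coefficients: <v, e_1> = 6/sqrt(8), <v, e_2> = 1/sqrt(26), <v, e_3> = 40/sqrt(143).
Square and sum: Σ |<v, e_j>|^2 = 173/11.
Compute ||v||^2 = v·v = 19.
Deficit = 19 − 173/11 = 36/11 ≥ 0, confirming Bessel's inequality. (The deficit equals ||v − Σ <v,e_j> e_j||^2, the squared distance from v to span{e_j}.)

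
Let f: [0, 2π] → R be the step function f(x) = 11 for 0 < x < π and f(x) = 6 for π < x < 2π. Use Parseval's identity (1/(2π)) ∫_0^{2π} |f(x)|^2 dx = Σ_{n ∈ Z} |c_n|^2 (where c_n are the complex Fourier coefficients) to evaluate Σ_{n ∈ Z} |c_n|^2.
Σ |c_n|^2 = 157/2

Parseval equates the L^2 energy of f (normalised by 1/(2π)) with the ℓ^2 sum of its Fourier coefficients: (1/(2π)) ∫_0^{2π} |f|^2 = Σ |c_n|^2.
Compute the left side: (1/(2π)) [∫_0^π 11^2 dx + ∫_π^{2π} 6^2 dx] = (1/(2π)) · (121π + 36π) = (121 + 36)/2 = 157/2.
So Σ_{n ∈ Z} |c_n|^2 = 157/2.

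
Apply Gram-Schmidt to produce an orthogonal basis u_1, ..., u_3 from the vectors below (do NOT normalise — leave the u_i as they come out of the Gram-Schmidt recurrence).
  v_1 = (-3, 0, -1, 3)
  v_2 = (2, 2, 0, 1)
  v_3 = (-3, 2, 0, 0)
Orthogonal basis:
  u_1 = (-3, 0, -1, 3)
  u_2 = (29/19, 2, -3/19, 28/19)
  u_3 = (-239/162, 173/81, 25/54, -107/81)

Apply the Gram-Schmidt recurrence
  u_1 = v_1
  u_i = v_i − Σ_{j<i} ((v_i · u_j) / (u_j · u_j)) · u_j.

Step by step this gives:
  u_1 = (-3, 0, -1, 3)
  u_2 = (29/19, 2, -3/19, 28/19)
  u_3 = (-239/162, 173/81, 25/54, -107/81)

Orthogonality check:
  u_2 · u_1 = 0 (should be 0)
  u_3 · u_1 = 0 (should be 0)
  u_3 · u_2 = 0 (should be 0)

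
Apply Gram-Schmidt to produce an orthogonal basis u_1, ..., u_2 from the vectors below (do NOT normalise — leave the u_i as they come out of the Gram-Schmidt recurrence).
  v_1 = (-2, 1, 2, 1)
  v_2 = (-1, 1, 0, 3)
Orthogonal basis:
  u_1 = (-2, 1, 2, 1)
  u_2 = (1/5, 2/5, -6/5, 12/5)

Apply the Gram-Schmidt recurrence
  u_1 = v_1
  u_i = v_i − Σ_{j<i} ((v_i · u_j) / (u_j · u_j)) · u_j.

Step by step this gives:
  u_1 = (-2, 1, 2, 1)
  u_2 = (1/5, 2/5, -6/5, 12/5)

Orthogonality check:
  u_2 · u_1 = 0 (should be 0)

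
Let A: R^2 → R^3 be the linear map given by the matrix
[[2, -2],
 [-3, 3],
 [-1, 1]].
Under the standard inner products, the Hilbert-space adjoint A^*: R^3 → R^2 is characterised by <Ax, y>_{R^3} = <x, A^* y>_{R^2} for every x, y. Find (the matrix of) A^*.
A^* = A^T =
[[2, -3, -1],
 [-2, 3, 1]]

For real matrices with standard dot products, the defining identity <Ax, y> = <x, A^* y> gives (Ax)^T y = x^T (A^*) y, i.e. x^T A^T y = x^T (A^*) y. Since this holds for all x, y, we must have A^* = A^T. Therefore
A^* =
[[2, -3, -1],
 [-2, 3, 1]].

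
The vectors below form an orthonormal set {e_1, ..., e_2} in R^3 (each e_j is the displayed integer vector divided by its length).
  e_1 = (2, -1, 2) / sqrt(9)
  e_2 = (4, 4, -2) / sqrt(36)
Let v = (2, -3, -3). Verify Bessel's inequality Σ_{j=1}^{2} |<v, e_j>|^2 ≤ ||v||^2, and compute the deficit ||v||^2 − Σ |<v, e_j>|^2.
Σ |<v, e_j>|^2 = 2/9; ||v||^2 = 22; deficit = 196/9

Write each e_j = u_j / sqrt(<u_j, u_j>) where u_j is the displayed integer vector. Then <v, e_j> = <v, u_j> / sqrt(<u_j, u_j>), so |<v, e_j>|^2 = <v, u_j>^2 / <u_j, u_j>.
Coefficients: <v, e_1> = 1/sqrt(9), <v, e_2> = 2/sqrt(36).
Square and sum: Σ |<v, e_j>|^2 = 2/9.
Compute ||v||^2 = v·v = 22.
Deficit = 22 − 2/9 = 196/9 ≥ 0, confirming Bessel's inequality. (The deficit equals ||v − Σ <v,e_j> e_j||^2, the squared distance from v to span{e_j}.)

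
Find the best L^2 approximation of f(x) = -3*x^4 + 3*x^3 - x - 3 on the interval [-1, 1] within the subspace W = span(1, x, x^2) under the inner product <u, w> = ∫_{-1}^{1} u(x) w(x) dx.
g(x) = -18*x^2/7 + 4*x/5 - 96/35

The best approximation g ∈ W is the orthogonal projection of f onto W. Writing g = a_0 + a_1 x + a_2 x^2, the coefficients solve the normal equations G · a = b where
  G_{ij} = <φ_i, φ_j> and b_i = <f, φ_i>, with φ_0 = 1, φ_1 = x, φ_2 = x^2.
G =
  [2, 0, 2/3]
  [0, 2/3, 0]
  [2/3, 0, 2/5],
b = (-36/5, 8/15, -20/7).
Solving gives a_0 = -96/35, a_1 = 4/5, a_2 = -18/7, so
  g(x) = -18*x^2/7 + 4*x/5 - 96/35.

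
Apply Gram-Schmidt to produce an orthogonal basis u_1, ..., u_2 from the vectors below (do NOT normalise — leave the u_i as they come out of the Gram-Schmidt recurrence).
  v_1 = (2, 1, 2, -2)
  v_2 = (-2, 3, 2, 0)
Orthogonal basis:
  u_1 = (2, 1, 2, -2)
  u_2 = (-32/13, 36/13, 20/13, 6/13)

Apply the Gram-Schmidt recurrence
  u_1 = v_1
  u_i = v_i − Σ_{j<i} ((v_i · u_j) / (u_j · u_j)) · u_j.

Step by step this gives:
  u_1 = (2, 1, 2, -2)
  u_2 = (-32/13, 36/13, 20/13, 6/13)

Orthogonality check:
  u_2 · u_1 = 0 (should be 0)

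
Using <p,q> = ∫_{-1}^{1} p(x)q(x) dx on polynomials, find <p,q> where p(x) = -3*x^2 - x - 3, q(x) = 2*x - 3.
<p,q> = 68/3

Expand the product: p(x)·q(x) = -6*x^3 + 7*x^2 - 3*x + 9.
∫_{-1}^{1} of each monomial x^k gives [2/(k+1) if k even, 0 if k odd]. Integrating term-by-term (or equivalently evaluating the antiderivative F(x) = -3*x^4/2 + 7*x^3/3 - 3*x^2/2 + 9*x at the endpoints):
  F(1) − F(−1) = 25/3 − (-43/3) = 68/3.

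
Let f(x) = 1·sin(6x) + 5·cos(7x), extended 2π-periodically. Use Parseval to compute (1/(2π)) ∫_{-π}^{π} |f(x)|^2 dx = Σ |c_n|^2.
Σ |c_n|^2 = 13

Expand |f|^2 and use orthogonality of {sin(nx), cos(mx)} on [-π, π]:
  ∫_{-π}^{π} sin(nx)^2 dx = π, ∫ cos(mx)^2 dx = π, and cross terms integrate to 0.
So ∫_{-π}^{π} f(x)^2 dx = 1^2 · π + 5^2 · π = (1 + 25)π.
Divide by 2π: (1 + 25)/2 = 13.
By Parseval, this equals Σ |c_n|^2.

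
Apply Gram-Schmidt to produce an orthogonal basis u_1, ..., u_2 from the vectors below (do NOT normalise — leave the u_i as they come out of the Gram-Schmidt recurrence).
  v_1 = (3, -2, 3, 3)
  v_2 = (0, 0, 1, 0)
Orthogonal basis:
  u_1 = (3, -2, 3, 3)
  u_2 = (-9/31, 6/31, 22/31, -9/31)

Apply the Gram-Schmidt recurrence
  u_1 = v_1
  u_i = v_i − Σ_{j<i} ((v_i · u_j) / (u_j · u_j)) · u_j.

Step by step this gives:
  u_1 = (3, -2, 3, 3)
  u_2 = (-9/31, 6/31, 22/31, -9/31)

Orthogonality check:
  u_2 · u_1 = 0 (should be 0)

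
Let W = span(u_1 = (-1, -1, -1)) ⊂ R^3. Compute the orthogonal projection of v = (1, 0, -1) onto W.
proj_W(v) = (0, 0, 0)

Set up U = [u_1 | ... | u_1] ∈ R^(3×1). The projector onto W = col(U) is P = U (U^T U)^(-1) U^T.
Compute U^T U =
  [3],
and U^T v = (0).
Solve U^T U · c = U^T v for the coefficients: c = (0). The projection is proj_W(v) = U c.
Check: (v - proj_W(v)) · u_1 = 0  (should be 0).
Result: proj_W(v) = (0, 0, 0).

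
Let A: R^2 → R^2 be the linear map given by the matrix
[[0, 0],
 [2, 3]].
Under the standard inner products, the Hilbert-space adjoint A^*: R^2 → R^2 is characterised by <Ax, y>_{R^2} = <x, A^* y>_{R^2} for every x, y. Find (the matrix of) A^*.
A^* = A^T =
[[0, 2],
 [0, 3]]

For real matrices with standard dot products, the defining identity <Ax, y> = <x, A^* y> gives (Ax)^T y = x^T (A^*) y, i.e. x^T A^T y = x^T (A^*) y. Since this holds for all x, y, we must have A^* = A^T. Therefore
A^* =
[[0, 2],
 [0, 3]].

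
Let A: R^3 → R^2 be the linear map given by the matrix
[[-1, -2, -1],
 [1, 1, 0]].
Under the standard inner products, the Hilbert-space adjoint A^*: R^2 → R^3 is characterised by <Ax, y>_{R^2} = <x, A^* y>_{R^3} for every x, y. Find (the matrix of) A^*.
A^* = A^T =
[[-1, 1],
 [-2, 1],
 [-1, 0]]

For real matrices with standard dot products, the defining identity <Ax, y> = <x, A^* y> gives (Ax)^T y = x^T (A^*) y, i.e. x^T A^T y = x^T (A^*) y. Since this holds for all x, y, we must have A^* = A^T. Therefore
A^* =
[[-1, 1],
 [-2, 1],
 [-1, 0]].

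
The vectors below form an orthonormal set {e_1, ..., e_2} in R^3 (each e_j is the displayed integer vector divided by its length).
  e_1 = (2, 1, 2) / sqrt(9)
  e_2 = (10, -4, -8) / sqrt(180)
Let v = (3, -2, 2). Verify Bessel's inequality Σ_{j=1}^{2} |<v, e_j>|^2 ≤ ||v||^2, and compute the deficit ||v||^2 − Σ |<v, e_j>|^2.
Σ |<v, e_j>|^2 = 49/5; ||v||^2 = 17; deficit = 36/5

Write each e_j = u_j / sqrt(<u_j, u_j>) where u_j is the displayed integer vector. Then <v, e_j> = <v, u_j> / sqrt(<u_j, u_j>), so |<v, e_j>|^2 = <v, u_j>^2 / <u_j, u_j>.
Coefficients: <v, e_1> = 8/sqrt(9), <v, e_2> = 22/sqrt(180).
Square and sum: Σ |<v, e_j>|^2 = 49/5.
Compute ||v||^2 = v·v = 17.
Deficit = 17 − 49/5 = 36/5 ≥ 0, confirming Bessel's inequality. (The deficit equals ||v − Σ <v,e_j> e_j||^2, the squared distance from v to span{e_j}.)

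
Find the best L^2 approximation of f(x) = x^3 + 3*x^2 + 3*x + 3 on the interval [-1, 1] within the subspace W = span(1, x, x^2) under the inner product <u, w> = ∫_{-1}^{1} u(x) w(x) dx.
g(x) = 3*x^2 + 18*x/5 + 3

The best approximation g ∈ W is the orthogonal projection of f onto W. Writing g = a_0 + a_1 x + a_2 x^2, the coefficients solve the normal equations G · a = b where
  G_{ij} = <φ_i, φ_j> and b_i = <f, φ_i>, with φ_0 = 1, φ_1 = x, φ_2 = x^2.
G =
  [2, 0, 2/3]
  [0, 2/3, 0]
  [2/3, 0, 2/5],
b = (8, 12/5, 16/5).
Solving gives a_0 = 3, a_1 = 18/5, a_2 = 3, so
  g(x) = 3*x^2 + 18*x/5 + 3.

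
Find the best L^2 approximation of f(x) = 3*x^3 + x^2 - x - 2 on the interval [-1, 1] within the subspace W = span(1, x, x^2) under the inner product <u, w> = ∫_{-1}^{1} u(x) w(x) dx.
g(x) = x^2 + 4*x/5 - 2

The best approximation g ∈ W is the orthogonal projection of f onto W. Writing g = a_0 + a_1 x + a_2 x^2, the coefficients solve the normal equations G · a = b where
  G_{ij} = <φ_i, φ_j> and b_i = <f, φ_i>, with φ_0 = 1, φ_1 = x, φ_2 = x^2.
G =
  [2, 0, 2/3]
  [0, 2/3, 0]
  [2/3, 0, 2/5],
b = (-10/3, 8/15, -14/15).
Solving gives a_0 = -2, a_1 = 4/5, a_2 = 1, so
  g(x) = x^2 + 4*x/5 - 2.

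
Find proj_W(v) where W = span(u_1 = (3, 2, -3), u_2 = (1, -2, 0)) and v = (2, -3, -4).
proj_W(v) = (392/109, -240/109, -204/109)

Set up U = [u_1 | ... | u_2] ∈ R^(3×2). The projector onto W = col(U) is P = U (U^T U)^(-1) U^T.
Compute U^T U =
  [22, -1]
  [-1, 5],
and U^T v = (12, 8).
Solve U^T U · c = U^T v for the coefficients: c = (68/109, 188/109). The projection is proj_W(v) = U c.
Check: (v - proj_W(v)) · u_1 = 0  (should be 0).
Check: (v - proj_W(v)) · u_2 = 0  (should be 0).
Result: proj_W(v) = (392/109, -240/109, -204/109).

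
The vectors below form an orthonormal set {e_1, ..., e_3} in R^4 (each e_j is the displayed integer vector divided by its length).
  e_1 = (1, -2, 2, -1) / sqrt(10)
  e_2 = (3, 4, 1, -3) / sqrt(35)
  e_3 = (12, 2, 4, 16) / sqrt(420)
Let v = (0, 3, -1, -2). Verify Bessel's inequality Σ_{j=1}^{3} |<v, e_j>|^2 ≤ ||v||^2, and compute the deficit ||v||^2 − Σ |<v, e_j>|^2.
Σ |<v, e_j>|^2 = 14; ||v||^2 = 14; deficit = 0

Write each e_j = u_j / sqrt(<u_j, u_j>) where u_j is the displayed integer vector. Then <v, e_j> = <v, u_j> / sqrt(<u_j, u_j>), so |<v, e_j>|^2 = <v, u_j>^2 / <u_j, u_j>.
Coefficients: <v, e_1> = -6/sqrt(10), <v, e_2> = 17/sqrt(35), <v, e_3> = -30/sqrt(420).
Square and sum: Σ |<v, e_j>|^2 = 14.
Compute ||v||^2 = v·v = 14.
Deficit = 14 − 14 = 0 ≥ 0, confirming Bessel's inequality. (The deficit equals ||v − Σ <v,e_j> e_j||^2, the squared distance from v to span{e_j}.)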